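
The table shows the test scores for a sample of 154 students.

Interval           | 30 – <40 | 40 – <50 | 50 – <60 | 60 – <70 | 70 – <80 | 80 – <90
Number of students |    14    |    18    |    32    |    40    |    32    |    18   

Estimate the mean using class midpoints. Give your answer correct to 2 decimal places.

Midpoints: 35, 45, 55, 65, 75, 85
Σfm = 14×35 + 18×45 + 32×55 + 40×65 + 32×75 + 18×85 = 9590
n = Σf = 154
Mean = 9590 / 154 = 62.2727

62.27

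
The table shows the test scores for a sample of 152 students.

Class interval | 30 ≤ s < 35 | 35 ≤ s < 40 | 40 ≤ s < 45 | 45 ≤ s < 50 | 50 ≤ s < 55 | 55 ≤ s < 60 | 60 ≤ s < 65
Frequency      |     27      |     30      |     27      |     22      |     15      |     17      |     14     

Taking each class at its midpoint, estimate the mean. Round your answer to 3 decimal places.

Midpoints: 32.5, 37.5, 42.5, 47.5, 52.5, 57.5, 62.5
Σfm = 27×32.5 + 30×37.5 + 27×42.5 + 22×47.5 + 15×52.5 + 17×57.5 + 14×62.5 = 6835
n = Σf = 152
Mean = 6835 / 152 = 44.9671

44.967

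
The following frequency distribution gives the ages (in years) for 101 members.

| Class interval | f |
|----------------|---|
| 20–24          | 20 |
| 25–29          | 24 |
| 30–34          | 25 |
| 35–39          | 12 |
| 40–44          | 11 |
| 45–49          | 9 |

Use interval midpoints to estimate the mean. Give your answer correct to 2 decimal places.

Midpoints: 22, 27, 32, 37, 42, 47
Σfm = 20×22 + 24×27 + 25×32 + 12×37 + 11×42 + 9×47 = 3217
n = Σf = 101
Mean = 3217 / 101 = 31.8515

31.85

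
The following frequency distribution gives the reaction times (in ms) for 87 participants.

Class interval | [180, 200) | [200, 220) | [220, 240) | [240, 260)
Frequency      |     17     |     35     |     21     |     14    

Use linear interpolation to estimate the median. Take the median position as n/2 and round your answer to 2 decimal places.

215.14

Cumulative frequencies: 17, 52, 73, 87
n = 87; position = n/2 = 43.5.
This falls in the class [200, 220): L = 200, F = 17, f = 35, h = 20.
Median ≈ 200 + ((43.5 − 17) / 35) × 20 = 215.1429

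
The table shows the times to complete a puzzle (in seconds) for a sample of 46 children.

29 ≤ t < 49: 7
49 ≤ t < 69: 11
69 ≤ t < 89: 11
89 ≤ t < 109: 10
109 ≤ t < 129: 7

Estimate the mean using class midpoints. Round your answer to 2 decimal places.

Midpoints: 39, 59, 79, 99, 119
Σfm = 7×39 + 11×59 + 11×79 + 10×99 + 7×119 = 3614
n = Σf = 46
Mean = 3614 / 46 = 78.5652

78.57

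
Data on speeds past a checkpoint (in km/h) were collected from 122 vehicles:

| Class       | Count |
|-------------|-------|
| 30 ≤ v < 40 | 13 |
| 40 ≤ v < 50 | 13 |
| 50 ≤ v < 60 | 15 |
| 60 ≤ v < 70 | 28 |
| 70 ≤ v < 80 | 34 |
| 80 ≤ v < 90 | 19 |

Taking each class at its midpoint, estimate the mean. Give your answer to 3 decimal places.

64.344

Midpoints: 35, 45, 55, 65, 75, 85
Σfm = 13×35 + 13×45 + 15×55 + 28×65 + 34×75 + 19×85 = 7850
n = Σf = 122
Mean = 7850 / 122 = 64.3443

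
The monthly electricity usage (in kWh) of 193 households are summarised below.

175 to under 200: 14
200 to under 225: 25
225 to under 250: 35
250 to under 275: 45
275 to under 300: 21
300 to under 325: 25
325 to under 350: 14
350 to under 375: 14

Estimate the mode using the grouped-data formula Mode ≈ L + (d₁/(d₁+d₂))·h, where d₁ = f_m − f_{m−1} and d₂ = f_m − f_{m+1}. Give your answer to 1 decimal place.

Modal class: 250 to under 275 (highest frequency 45).
d₁ = 45 − 35 = 10, d₂ = 45 − 21 = 24
Mode ≈ 250 + (10/(10+24)) × 25 = 250 + 7.3529 = 257.3529

257.4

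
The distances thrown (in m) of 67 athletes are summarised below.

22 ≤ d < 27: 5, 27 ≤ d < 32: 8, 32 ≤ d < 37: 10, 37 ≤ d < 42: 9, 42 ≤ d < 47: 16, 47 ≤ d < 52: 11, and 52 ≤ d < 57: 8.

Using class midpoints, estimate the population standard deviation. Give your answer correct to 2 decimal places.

Midpoints: 24.5, 29.5, 34.5, 39.5, 44.5, 49.5, 54.5
n = 67, Σfm = 2751.5, mean = 41.0672
Σfm² = 118306.75
Σf(m − x̄)² = Σfm² − (Σfm)²/n = 118306.75 − 2751.5²/67 = 5310.4478
Population variance = 5310.4478 / 67 = 79.2604
Standard deviation = √79.2604 = 8.9028

8.90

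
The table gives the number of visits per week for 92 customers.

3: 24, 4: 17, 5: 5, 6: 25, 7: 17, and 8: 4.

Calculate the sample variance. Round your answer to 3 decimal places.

Values: 3, 4, 5, 6, 7, 8
n = 92, Σfx = 466, mean = 5.0652
Σfx² = 2602
Σf(x − x̄)² = Σfx² − (Σfx)²/n = 2602 − 466²/92 = 241.6087
Sample variance = 241.6087 / 91 = 2.6550

2.655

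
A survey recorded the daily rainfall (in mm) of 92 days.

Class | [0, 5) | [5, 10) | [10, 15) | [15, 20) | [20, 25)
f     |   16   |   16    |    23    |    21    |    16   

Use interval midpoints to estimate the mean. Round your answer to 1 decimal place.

12.8

Midpoints: 2.5, 7.5, 12.5, 17.5, 22.5
Σfm = 16×2.5 + 16×7.5 + 23×12.5 + 21×17.5 + 16×22.5 = 1175
n = Σf = 92
Mean = 1175 / 92 = 12.7717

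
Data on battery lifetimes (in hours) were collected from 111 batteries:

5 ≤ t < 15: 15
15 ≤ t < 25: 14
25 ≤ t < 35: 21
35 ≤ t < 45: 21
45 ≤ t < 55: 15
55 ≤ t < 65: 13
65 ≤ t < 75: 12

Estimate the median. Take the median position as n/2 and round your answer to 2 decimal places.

37.62

Cumulative frequencies: 15, 29, 50, 71, 86, 99, 111
n = 111; position = n/2 = 55.5.
This falls in the class 35 ≤ t < 45: L = 35, F = 50, f = 21, h = 10.
Median ≈ 35 + ((55.5 − 50) / 21) × 10 = 37.6190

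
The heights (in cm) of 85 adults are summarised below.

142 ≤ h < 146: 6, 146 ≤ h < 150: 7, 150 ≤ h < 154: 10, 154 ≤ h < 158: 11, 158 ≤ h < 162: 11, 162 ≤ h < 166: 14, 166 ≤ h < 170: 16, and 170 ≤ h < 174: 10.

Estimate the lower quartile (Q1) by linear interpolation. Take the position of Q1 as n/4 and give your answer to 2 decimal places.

153.30

Cumulative frequencies: 6, 13, 23, 34, 45, 59, 75, 85
n = 85; position = n/4 = 21.25.
This falls in the class 150 ≤ h < 154: L = 150, F = 13, f = 10, h = 4.
Lower quartile ≈ 150 + ((21.25 − 13) / 10) × 4 = 153.3000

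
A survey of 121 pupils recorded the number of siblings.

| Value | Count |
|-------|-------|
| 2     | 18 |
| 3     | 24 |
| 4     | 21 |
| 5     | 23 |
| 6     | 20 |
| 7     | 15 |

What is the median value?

4

Cumulative frequencies: 18, 42, 63, 86, 106, 121
n = 121, so the median is the value in position (n+1)/2 = 61.
Position 61 falls at value 4.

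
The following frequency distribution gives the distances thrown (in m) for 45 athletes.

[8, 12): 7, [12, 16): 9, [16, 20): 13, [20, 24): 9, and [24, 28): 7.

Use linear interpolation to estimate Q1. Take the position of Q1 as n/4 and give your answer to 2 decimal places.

13.89

Cumulative frequencies: 7, 16, 29, 38, 45
n = 45; position = n/4 = 11.25.
This falls in the class [12, 16): L = 12, F = 7, f = 9, h = 4.
Lower quartile ≈ 12 + ((11.25 − 7) / 9) × 4 = 13.8889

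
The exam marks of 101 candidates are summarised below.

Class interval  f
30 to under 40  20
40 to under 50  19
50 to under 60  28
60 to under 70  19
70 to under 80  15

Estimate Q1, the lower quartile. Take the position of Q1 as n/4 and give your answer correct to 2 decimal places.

Cumulative frequencies: 20, 39, 67, 86, 101
n = 101; position = n/4 = 25.25.
This falls in the class 40 to under 50: L = 40, F = 20, f = 19, h = 10.
Lower quartile ≈ 40 + ((25.25 − 20) / 19) × 10 = 42.7632

42.76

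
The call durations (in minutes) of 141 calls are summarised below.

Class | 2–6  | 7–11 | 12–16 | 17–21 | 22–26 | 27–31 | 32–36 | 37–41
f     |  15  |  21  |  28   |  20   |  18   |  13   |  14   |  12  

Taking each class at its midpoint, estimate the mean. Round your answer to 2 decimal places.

Midpoints: 4, 9, 14, 19, 24, 29, 34, 39
Σfm = 15×4 + 21×9 + 28×14 + 20×19 + 18×24 + 13×29 + 14×34 + 12×39 = 2774
n = Σf = 141
Mean = 2774 / 141 = 19.6738

19.67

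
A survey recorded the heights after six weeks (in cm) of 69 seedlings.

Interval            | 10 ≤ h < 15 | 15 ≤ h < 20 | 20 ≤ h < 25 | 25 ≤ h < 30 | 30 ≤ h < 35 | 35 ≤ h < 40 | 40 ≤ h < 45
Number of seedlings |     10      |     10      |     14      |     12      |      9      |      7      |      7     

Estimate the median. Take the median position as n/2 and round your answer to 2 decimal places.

Cumulative frequencies: 10, 20, 34, 46, 55, 62, 69
n = 69; position = n/2 = 34.5.
This falls in the class 25 ≤ h < 30: L = 25, F = 34, f = 12, h = 5.
Median ≈ 25 + ((34.5 − 34) / 12) × 5 = 25.2083

25.21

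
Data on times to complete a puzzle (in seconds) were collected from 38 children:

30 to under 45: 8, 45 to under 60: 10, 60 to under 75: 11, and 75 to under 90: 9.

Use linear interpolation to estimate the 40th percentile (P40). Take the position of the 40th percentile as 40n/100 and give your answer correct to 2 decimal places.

Cumulative frequencies: 8, 18, 29, 38
n = 38; position = 40n/100 = 15.2.
This falls in the class 45 to under 60: L = 45, F = 8, f = 10, h = 15.
40th percentile ≈ 45 + ((15.2 − 8) / 10) × 15 = 55.8000

55.80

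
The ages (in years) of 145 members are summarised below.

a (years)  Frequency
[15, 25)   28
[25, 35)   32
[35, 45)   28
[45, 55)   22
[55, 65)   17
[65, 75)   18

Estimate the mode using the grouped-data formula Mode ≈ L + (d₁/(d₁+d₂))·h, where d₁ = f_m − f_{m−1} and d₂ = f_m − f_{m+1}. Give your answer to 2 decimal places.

30.00

Modal class: [25, 35) (highest frequency 32).
d₁ = 32 − 28 = 4, d₂ = 32 − 28 = 4
Mode ≈ 25 + (4/(4+4)) × 10 = 25 + 5.0000 = 30.0000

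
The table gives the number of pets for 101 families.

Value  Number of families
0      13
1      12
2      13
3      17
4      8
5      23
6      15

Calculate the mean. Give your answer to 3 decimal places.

3.228

Values: 0, 1, 2, 3, 4, 5, 6
Σfx = 13×0 + 12×1 + 13×2 + 17×3 + 8×4 + 23×5 + 15×6 = 326
n = Σf = 101
Mean = 326 / 101 = 3.2277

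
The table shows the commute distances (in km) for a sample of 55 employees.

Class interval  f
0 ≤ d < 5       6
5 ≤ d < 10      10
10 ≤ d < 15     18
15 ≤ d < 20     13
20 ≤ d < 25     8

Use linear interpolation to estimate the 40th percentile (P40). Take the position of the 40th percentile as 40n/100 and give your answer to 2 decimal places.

Cumulative frequencies: 6, 16, 34, 47, 55
n = 55; position = 40n/100 = 22.
This falls in the class 10 ≤ d < 15: L = 10, F = 16, f = 18, h = 5.
40th percentile ≈ 10 + ((22 − 16) / 18) × 5 = 11.6667

11.67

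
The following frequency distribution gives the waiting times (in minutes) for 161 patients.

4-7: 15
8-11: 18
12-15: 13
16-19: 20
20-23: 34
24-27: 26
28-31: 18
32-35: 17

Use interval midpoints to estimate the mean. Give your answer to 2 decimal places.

20.33

Midpoints: 5.5, 9.5, 13.5, 17.5, 21.5, 25.5, 29.5, 33.5
Σfm = 15×5.5 + 18×9.5 + 13×13.5 + 20×17.5 + 34×21.5 + 26×25.5 + 18×29.5 + 17×33.5 = 3273.5
n = Σf = 161
Mean = 3273.5 / 161 = 20.3323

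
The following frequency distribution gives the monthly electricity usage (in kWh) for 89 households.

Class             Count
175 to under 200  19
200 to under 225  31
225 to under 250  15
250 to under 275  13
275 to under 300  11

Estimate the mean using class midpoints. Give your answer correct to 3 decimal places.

Midpoints: 187.5, 212.5, 237.5, 262.5, 287.5
Σfm = 19×187.5 + 31×212.5 + 15×237.5 + 13×262.5 + 11×287.5 = 20287.5
n = Σf = 89
Mean = 20287.5 / 89 = 227.9494

227.949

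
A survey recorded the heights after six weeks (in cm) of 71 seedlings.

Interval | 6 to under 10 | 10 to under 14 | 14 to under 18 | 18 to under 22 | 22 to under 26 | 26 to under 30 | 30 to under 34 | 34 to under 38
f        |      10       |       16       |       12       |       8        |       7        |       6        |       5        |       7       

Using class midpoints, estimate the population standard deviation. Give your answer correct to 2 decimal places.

8.91

Midpoints: 8, 12, 16, 20, 24, 28, 32, 36
n = 71, Σfm = 1372, mean = 19.3239
Σfm² = 32144
Σf(m − x̄)² = Σfm² − (Σfm)²/n = 32144 − 1372²/71 = 5631.5493
Population variance = 5631.5493 / 71 = 79.3176
Standard deviation = √79.3176 = 8.9060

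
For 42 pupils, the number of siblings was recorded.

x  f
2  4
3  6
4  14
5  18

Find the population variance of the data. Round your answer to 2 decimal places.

Values: 2, 3, 4, 5
n = 42, Σfx = 172, mean = 4.0952
Σfx² = 744
Σf(x − x̄)² = Σfx² − (Σfx)²/n = 744 − 172²/42 = 39.6190
Population variance = 39.6190 / 42 = 0.9433

0.94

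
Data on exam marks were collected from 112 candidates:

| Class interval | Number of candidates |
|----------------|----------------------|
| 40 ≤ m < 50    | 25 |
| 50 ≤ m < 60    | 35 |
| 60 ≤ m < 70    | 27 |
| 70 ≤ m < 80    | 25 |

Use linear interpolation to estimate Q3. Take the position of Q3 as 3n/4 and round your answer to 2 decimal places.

68.89

Cumulative frequencies: 25, 60, 87, 112
n = 112; position = 3n/4 = 84.
This falls in the class 60 ≤ m < 70: L = 60, F = 60, f = 27, h = 10.
Upper quartile ≈ 60 + ((84 − 60) / 27) × 10 = 68.8889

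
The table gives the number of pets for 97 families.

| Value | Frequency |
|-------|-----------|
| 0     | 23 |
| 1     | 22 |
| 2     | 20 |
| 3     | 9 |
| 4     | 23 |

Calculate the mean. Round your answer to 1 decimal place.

1.9

Values: 0, 1, 2, 3, 4
Σfx = 23×0 + 22×1 + 20×2 + 9×3 + 23×4 = 181
n = Σf = 97
Mean = 181 / 97 = 1.8660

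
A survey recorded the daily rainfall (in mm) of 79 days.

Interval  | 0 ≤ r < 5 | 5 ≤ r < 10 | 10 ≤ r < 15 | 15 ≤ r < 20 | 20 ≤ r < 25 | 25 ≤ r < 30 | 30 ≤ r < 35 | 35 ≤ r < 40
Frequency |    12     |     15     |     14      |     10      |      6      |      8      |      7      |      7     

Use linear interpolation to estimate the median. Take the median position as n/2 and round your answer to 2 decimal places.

14.46

Cumulative frequencies: 12, 27, 41, 51, 57, 65, 72, 79
n = 79; position = n/2 = 39.5.
This falls in the class 10 ≤ r < 15: L = 10, F = 27, f = 14, h = 5.
Median ≈ 10 + ((39.5 − 27) / 14) × 5 = 14.4643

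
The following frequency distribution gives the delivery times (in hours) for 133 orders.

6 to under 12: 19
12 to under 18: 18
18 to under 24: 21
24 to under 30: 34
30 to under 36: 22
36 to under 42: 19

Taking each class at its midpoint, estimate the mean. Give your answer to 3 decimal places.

Midpoints: 9, 15, 21, 27, 33, 39
Σfm = 19×9 + 18×15 + 21×21 + 34×27 + 22×33 + 19×39 = 3267
n = Σf = 133
Mean = 3267 / 133 = 24.5639

24.564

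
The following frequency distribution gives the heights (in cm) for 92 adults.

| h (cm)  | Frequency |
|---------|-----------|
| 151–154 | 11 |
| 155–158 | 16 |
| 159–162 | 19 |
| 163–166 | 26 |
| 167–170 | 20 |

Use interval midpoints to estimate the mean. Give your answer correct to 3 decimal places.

Midpoints: 152.5, 156.5, 160.5, 164.5, 168.5
Σfm = 11×152.5 + 16×156.5 + 19×160.5 + 26×164.5 + 20×168.5 = 14878
n = Σf = 92
Mean = 14878 / 92 = 161.7174

161.717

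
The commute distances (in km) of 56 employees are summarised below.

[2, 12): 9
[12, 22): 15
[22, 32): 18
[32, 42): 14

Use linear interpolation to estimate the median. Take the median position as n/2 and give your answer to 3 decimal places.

Cumulative frequencies: 9, 24, 42, 56
n = 56; position = n/2 = 28.
This falls in the class [22, 32): L = 22, F = 24, f = 18, h = 10.
Median ≈ 22 + ((28 − 24) / 18) × 10 = 24.2222

24.222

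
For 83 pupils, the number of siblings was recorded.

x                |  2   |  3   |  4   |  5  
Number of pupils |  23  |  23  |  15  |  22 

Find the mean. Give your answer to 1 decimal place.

Values: 2, 3, 4, 5
Σfx = 23×2 + 23×3 + 15×4 + 22×5 = 285
n = Σf = 83
Mean = 285 / 83 = 3.4337

3.4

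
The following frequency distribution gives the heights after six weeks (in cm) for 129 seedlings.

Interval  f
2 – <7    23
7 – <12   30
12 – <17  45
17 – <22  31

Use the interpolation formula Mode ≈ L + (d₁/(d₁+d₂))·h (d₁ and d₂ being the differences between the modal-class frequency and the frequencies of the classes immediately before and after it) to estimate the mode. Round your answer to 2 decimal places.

Modal class: 12 – <17 (highest frequency 45).
d₁ = 45 − 30 = 15, d₂ = 45 − 31 = 14
Mode ≈ 12 + (15/(15+14)) × 5 = 12 + 2.5862 = 14.5862

14.59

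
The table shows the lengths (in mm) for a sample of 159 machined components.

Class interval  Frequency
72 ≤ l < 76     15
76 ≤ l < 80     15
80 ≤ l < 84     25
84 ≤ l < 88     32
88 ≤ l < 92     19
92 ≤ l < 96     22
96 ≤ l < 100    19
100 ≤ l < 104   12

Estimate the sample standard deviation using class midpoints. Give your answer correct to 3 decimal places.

8.181

Midpoints: 74, 78, 82, 86, 90, 94, 98, 102
n = 159, Σfm = 13946, mean = 87.7107
Σfm² = 1233788
Σf(m − x̄)² = Σfm² − (Σfm)²/n = 1233788 − 13946²/159 = 10574.6918
Sample variance = 10574.6918 / 158 = 66.9284
Standard deviation = √66.9284 = 8.1810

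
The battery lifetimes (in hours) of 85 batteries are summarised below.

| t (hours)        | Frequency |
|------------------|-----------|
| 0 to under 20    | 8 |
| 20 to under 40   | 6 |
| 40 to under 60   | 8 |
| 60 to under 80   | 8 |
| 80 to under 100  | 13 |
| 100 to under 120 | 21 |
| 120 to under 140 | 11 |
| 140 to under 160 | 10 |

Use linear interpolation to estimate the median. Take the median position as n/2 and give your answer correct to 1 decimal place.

Cumulative frequencies: 8, 14, 22, 30, 43, 64, 75, 85
n = 85; position = n/2 = 42.5.
This falls in the class 80 to under 100: L = 80, F = 30, f = 13, h = 20.
Median ≈ 80 + ((42.5 − 30) / 13) × 20 = 99.2308

99.2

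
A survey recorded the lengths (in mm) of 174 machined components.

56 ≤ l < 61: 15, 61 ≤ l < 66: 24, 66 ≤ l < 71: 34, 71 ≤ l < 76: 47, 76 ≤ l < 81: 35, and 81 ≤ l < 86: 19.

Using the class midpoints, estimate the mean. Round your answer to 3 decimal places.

71.948

Midpoints: 58.5, 63.5, 68.5, 73.5, 78.5, 83.5
Σfm = 15×58.5 + 24×63.5 + 34×68.5 + 47×73.5 + 35×78.5 + 19×83.5 = 12519
n = Σf = 174
Mean = 12519 / 174 = 71.9483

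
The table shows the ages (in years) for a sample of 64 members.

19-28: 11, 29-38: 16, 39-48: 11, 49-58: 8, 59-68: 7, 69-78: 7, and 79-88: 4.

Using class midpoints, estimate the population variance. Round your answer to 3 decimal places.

Midpoints: 23.5, 33.5, 43.5, 53.5, 63.5, 73.5, 83.5
n = 64, Σfm = 2994, mean = 46.7812
Σfm² = 161674
Σf(m − x̄)² = Σfm² − (Σfm)²/n = 161674 − 2994²/64 = 21610.9375
Population variance = 21610.9375 / 64 = 337.6709

337.671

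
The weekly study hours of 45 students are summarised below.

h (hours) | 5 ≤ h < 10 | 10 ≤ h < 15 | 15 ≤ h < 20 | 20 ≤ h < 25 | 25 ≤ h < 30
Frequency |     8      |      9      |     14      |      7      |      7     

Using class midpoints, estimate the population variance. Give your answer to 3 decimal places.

42.025

Midpoints: 7.5, 12.5, 17.5, 22.5, 27.5
n = 45, Σfm = 767.5, mean = 17.0556
Σfm² = 14981.25
Σf(m − x̄)² = Σfm² − (Σfm)²/n = 14981.25 − 767.5²/45 = 1891.1111
Population variance = 1891.1111 / 45 = 42.0247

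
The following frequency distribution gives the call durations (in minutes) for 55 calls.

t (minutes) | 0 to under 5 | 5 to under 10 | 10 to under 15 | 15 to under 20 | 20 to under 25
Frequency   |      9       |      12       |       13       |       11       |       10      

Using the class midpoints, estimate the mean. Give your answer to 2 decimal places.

Midpoints: 2.5, 7.5, 12.5, 17.5, 22.5
Σfm = 9×2.5 + 12×7.5 + 13×12.5 + 11×17.5 + 10×22.5 = 692.5
n = Σf = 55
Mean = 692.5 / 55 = 12.5909

12.59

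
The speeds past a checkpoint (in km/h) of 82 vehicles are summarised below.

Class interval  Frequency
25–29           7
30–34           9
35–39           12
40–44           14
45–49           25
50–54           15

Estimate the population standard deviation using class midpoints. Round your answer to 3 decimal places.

7.726

Midpoints: 27, 32, 37, 42, 47, 52
n = 82, Σfm = 3464, mean = 42.2439
Σfm² = 151228
Σf(m − x̄)² = Σfm² − (Σfm)²/n = 151228 − 3464²/82 = 4895.1220
Population variance = 4895.1220 / 82 = 59.6966
Standard deviation = √59.6966 = 7.7264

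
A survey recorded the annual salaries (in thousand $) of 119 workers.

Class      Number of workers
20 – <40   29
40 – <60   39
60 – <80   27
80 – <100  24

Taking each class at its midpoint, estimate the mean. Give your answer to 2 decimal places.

Midpoints: 30, 50, 70, 90
Σfm = 29×30 + 39×50 + 27×70 + 24×90 = 6870
n = Σf = 119
Mean = 6870 / 119 = 57.7311

57.73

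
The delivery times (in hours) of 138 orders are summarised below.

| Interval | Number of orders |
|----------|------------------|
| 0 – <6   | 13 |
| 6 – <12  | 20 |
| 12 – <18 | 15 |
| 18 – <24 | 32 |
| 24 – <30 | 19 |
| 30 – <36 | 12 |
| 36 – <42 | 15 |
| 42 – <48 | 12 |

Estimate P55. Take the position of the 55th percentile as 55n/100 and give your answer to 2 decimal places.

23.23

Cumulative frequencies: 13, 33, 48, 80, 99, 111, 126, 138
n = 138; position = 55n/100 = 75.9.
This falls in the class 18 – <24: L = 18, F = 48, f = 32, h = 6.
55th percentile ≈ 18 + ((75.9 − 48) / 32) × 6 = 23.2312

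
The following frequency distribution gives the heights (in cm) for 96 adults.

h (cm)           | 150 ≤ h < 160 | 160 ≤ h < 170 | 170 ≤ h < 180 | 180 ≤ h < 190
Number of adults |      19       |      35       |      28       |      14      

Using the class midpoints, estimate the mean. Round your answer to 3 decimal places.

Midpoints: 155, 165, 175, 185
Σfm = 19×155 + 35×165 + 28×175 + 14×185 = 16210
n = Σf = 96
Mean = 16210 / 96 = 168.8542

168.854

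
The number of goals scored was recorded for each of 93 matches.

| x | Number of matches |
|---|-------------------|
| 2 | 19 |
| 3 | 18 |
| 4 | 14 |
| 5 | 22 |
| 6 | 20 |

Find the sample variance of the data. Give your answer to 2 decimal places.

2.13

Values: 2, 3, 4, 5, 6
n = 93, Σfx = 378, mean = 4.0645
Σfx² = 1732
Σf(x − x̄)² = Σfx² − (Σfx)²/n = 1732 − 378²/93 = 195.6129
Sample variance = 195.6129 / 92 = 2.1262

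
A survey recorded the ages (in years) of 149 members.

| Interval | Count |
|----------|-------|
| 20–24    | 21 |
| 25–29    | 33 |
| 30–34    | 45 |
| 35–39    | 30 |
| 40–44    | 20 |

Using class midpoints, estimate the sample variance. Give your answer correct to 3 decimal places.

Midpoints: 22, 27, 32, 37, 42
n = 149, Σfm = 4743, mean = 31.8322
Σfm² = 156651
Σf(m − x̄)² = Σfm² − (Σfm)²/n = 156651 − 4743²/149 = 5670.8054
Sample variance = 5670.8054 / 148 = 38.3163

38.316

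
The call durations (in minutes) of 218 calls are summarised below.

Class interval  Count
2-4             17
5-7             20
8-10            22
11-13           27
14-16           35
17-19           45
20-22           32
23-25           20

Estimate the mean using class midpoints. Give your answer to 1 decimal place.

Midpoints: 3, 6, 9, 12, 15, 18, 21, 24
Σfm = 17×3 + 20×6 + 22×9 + 27×12 + 35×15 + 45×18 + 32×21 + 20×24 = 3180
n = Σf = 218
Mean = 3180 / 218 = 14.5872

14.6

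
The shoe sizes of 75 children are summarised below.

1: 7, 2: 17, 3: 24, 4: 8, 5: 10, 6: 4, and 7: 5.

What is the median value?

3

Cumulative frequencies: 7, 24, 48, 56, 66, 70, 75
n = 75, so the median is the value in position (n+1)/2 = 38.
Position 38 falls at value 3.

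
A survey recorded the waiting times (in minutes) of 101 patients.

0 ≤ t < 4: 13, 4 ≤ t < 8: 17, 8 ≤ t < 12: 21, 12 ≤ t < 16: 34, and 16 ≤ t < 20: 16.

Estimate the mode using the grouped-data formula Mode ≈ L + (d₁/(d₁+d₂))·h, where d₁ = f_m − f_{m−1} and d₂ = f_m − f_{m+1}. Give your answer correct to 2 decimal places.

Modal class: 12 ≤ t < 16 (highest frequency 34).
d₁ = 34 − 21 = 13, d₂ = 34 − 16 = 18
Mode ≈ 12 + (13/(13+18)) × 4 = 12 + 1.6774 = 13.6774

13.68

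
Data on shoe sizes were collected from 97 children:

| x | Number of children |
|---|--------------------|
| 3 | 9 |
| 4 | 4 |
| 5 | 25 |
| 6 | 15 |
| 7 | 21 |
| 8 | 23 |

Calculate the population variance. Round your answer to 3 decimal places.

Values: 3, 4, 5, 6, 7, 8
n = 97, Σfx = 589, mean = 6.0722
Σfx² = 3811
Σf(x − x̄)² = Σfx² − (Σfx)²/n = 3811 − 589²/97 = 234.4948
Population variance = 234.4948 / 97 = 2.4175

2.417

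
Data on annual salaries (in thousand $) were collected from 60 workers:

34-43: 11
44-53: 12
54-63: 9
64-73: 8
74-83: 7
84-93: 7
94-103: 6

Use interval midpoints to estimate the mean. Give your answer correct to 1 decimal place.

Midpoints: 38.5, 48.5, 58.5, 68.5, 78.5, 88.5, 98.5
Σfm = 11×38.5 + 12×48.5 + 9×58.5 + 8×68.5 + 7×78.5 + 7×88.5 + 6×98.5 = 3840
n = Σf = 60
Mean = 3840 / 60 = 64.0000

64.0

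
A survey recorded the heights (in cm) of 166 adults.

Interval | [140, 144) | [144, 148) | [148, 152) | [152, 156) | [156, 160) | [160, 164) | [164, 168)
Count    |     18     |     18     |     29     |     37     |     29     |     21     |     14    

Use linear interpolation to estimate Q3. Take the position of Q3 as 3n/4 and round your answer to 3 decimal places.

Cumulative frequencies: 18, 36, 65, 102, 131, 152, 166
n = 166; position = 3n/4 = 124.5.
This falls in the class [156, 160): L = 156, F = 102, f = 29, h = 4.
Upper quartile ≈ 156 + ((124.5 − 102) / 29) × 4 = 159.1034

159.103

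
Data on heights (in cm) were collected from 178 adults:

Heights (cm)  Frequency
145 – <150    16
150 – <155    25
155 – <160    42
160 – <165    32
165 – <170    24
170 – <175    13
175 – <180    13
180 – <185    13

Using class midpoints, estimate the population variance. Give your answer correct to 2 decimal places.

Midpoints: 147.5, 152.5, 157.5, 162.5, 167.5, 172.5, 177.5, 182.5
n = 178, Σfm = 28930, mean = 162.5281
Σfm² = 4719112.5
Σf(m − x̄)² = Σfm² − (Σfm)²/n = 4719112.5 − 28930²/178 = 17174.8596
Population variance = 17174.8596 / 178 = 96.4880

96.49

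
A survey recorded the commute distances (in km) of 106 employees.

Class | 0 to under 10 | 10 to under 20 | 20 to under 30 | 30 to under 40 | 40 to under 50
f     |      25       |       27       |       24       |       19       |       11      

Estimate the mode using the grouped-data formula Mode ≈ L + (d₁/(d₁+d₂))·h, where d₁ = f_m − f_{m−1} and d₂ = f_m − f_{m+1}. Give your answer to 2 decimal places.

Modal class: 10 to under 20 (highest frequency 27).
d₁ = 27 − 25 = 2, d₂ = 27 − 24 = 3
Mode ≈ 10 + (2/(2+3)) × 10 = 10 + 4.0000 = 14.0000

14.00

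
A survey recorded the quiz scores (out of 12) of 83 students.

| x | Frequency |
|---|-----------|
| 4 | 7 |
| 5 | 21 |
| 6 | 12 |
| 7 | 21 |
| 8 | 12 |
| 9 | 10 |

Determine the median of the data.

Cumulative frequencies: 7, 28, 40, 61, 73, 83
n = 83, so the median is the value in position (n+1)/2 = 42.
Position 42 falls at value 7.

7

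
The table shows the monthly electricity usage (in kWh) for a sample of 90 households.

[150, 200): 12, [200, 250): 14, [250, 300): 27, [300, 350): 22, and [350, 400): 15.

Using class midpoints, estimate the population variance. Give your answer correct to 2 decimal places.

3939.51

Midpoints: 175, 225, 275, 325, 375
n = 90, Σfm = 25450, mean = 282.7778
Σfm² = 7551250
Σf(m − x̄)² = Σfm² − (Σfm)²/n = 7551250 − 25450²/90 = 354555.5556
Population variance = 354555.5556 / 90 = 3939.5062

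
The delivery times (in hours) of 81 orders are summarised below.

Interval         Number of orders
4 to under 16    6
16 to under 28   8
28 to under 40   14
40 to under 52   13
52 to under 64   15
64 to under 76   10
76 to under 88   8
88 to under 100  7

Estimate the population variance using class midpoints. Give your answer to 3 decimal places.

Midpoints: 10, 22, 34, 46, 58, 70, 82, 94
n = 81, Σfm = 4194, mean = 51.7778
Σfm² = 263268
Σf(m − x̄)² = Σfm² − (Σfm)²/n = 263268 − 4194²/81 = 46112.0000
Population variance = 46112.0000 / 81 = 569.2840

569.284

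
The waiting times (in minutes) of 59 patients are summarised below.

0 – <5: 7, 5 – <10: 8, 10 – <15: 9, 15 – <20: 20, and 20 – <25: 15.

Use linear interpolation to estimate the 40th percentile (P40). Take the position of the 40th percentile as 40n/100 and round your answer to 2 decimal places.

Cumulative frequencies: 7, 15, 24, 44, 59
n = 59; position = 40n/100 = 23.6.
This falls in the class 10 – <15: L = 10, F = 15, f = 9, h = 5.
40th percentile ≈ 10 + ((23.6 − 15) / 9) × 5 = 14.7778

14.78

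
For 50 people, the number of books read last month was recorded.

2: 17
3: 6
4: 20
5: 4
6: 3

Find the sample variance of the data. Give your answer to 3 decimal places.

Values: 2, 3, 4, 5, 6
n = 50, Σfx = 170, mean = 3.4000
Σfx² = 650
Σf(x − x̄)² = Σfx² − (Σfx)²/n = 650 − 170²/50 = 72.0000
Sample variance = 72.0000 / 49 = 1.4694

1.469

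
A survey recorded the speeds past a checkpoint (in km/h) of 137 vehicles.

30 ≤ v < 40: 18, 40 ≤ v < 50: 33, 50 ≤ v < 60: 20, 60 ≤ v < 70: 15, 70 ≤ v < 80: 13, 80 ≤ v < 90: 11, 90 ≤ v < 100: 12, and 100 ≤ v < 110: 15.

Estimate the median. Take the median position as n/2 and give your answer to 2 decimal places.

58.75

Cumulative frequencies: 18, 51, 71, 86, 99, 110, 122, 137
n = 137; position = n/2 = 68.5.
This falls in the class 50 ≤ v < 60: L = 50, F = 51, f = 20, h = 10.
Median ≈ 50 + ((68.5 − 51) / 20) × 10 = 58.7500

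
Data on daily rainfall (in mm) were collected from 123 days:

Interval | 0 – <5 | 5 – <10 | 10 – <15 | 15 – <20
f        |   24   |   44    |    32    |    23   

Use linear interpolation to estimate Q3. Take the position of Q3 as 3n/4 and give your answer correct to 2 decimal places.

Cumulative frequencies: 24, 68, 100, 123
n = 123; position = 3n/4 = 92.25.
This falls in the class 10 – <15: L = 10, F = 68, f = 32, h = 5.
Upper quartile ≈ 10 + ((92.25 − 68) / 32) × 5 = 13.7891

13.79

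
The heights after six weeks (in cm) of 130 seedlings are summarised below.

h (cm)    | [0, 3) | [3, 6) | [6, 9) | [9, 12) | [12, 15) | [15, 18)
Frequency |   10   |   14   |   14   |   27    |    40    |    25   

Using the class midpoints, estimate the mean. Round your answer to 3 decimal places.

10.915

Midpoints: 1.5, 4.5, 7.5, 10.5, 13.5, 16.5
Σfm = 10×1.5 + 14×4.5 + 14×7.5 + 27×10.5 + 40×13.5 + 25×16.5 = 1419
n = Σf = 130
Mean = 1419 / 130 = 10.9154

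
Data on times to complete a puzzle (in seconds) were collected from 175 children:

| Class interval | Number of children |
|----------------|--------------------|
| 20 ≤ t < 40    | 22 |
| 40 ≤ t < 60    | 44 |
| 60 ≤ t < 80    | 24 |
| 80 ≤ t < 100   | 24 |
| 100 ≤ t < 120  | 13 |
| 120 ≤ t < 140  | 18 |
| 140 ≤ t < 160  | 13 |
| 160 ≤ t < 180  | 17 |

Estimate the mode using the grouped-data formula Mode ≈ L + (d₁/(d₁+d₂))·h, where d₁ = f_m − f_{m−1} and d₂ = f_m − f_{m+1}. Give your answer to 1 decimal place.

Modal class: 40 ≤ t < 60 (highest frequency 44).
d₁ = 44 − 22 = 22, d₂ = 44 − 24 = 20
Mode ≈ 40 + (22/(22+20)) × 20 = 40 + 10.4762 = 50.4762

50.5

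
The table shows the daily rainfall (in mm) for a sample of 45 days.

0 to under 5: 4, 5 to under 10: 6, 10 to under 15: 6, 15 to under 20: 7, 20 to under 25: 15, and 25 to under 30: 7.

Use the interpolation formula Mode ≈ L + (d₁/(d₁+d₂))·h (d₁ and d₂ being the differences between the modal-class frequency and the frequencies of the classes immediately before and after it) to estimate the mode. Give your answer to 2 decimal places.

Modal class: 20 to under 25 (highest frequency 15).
d₁ = 15 − 7 = 8, d₂ = 15 − 7 = 8
Mode ≈ 20 + (8/(8+8)) × 5 = 20 + 2.5000 = 22.5000

22.50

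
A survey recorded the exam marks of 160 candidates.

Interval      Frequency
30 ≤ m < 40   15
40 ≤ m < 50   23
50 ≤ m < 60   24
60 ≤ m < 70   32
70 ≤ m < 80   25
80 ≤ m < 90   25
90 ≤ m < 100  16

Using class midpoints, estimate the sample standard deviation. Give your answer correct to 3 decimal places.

Midpoints: 35, 45, 55, 65, 75, 85, 95
n = 160, Σfm = 10480, mean = 65.5000
Σfm² = 738400
Σf(m − x̄)² = Σfm² − (Σfm)²/n = 738400 − 10480²/160 = 51960.0000
Sample variance = 51960.0000 / 159 = 326.7925
Standard deviation = √326.7925 = 18.0774

18.077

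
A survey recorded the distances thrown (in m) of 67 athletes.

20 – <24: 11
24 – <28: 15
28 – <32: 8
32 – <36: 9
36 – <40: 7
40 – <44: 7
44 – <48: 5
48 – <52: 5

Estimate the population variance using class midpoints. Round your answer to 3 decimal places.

77.288

Midpoints: 22, 26, 30, 34, 38, 42, 46, 50
n = 67, Σfm = 2218, mean = 33.1045
Σfm² = 78604
Σf(m − x̄)² = Σfm² − (Σfm)²/n = 78604 − 2218²/67 = 5178.2687
Population variance = 5178.2687 / 67 = 77.2876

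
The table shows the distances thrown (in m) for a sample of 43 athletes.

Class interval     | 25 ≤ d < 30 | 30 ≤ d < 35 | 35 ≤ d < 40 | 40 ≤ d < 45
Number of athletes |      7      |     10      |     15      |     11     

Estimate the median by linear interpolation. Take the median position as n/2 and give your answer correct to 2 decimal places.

Cumulative frequencies: 7, 17, 32, 43
n = 43; position = n/2 = 21.5.
This falls in the class 35 ≤ d < 40: L = 35, F = 17, f = 15, h = 5.
Median ≈ 35 + ((21.5 − 17) / 15) × 5 = 36.5000

36.50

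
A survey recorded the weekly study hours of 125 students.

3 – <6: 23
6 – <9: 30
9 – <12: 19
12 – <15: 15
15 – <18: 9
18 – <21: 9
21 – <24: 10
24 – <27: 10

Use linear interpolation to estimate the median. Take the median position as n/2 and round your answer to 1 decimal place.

Cumulative frequencies: 23, 53, 72, 87, 96, 105, 115, 125
n = 125; position = n/2 = 62.5.
This falls in the class 9 – <12: L = 9, F = 53, f = 19, h = 3.
Median ≈ 9 + ((62.5 − 53) / 19) × 3 = 10.5000

10.5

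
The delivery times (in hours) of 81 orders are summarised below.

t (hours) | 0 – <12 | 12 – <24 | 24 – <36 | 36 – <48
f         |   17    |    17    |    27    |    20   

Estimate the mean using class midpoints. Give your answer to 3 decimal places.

Midpoints: 6, 18, 30, 42
Σfm = 17×6 + 17×18 + 27×30 + 20×42 = 2058
n = Σf = 81
Mean = 2058 / 81 = 25.4074

25.407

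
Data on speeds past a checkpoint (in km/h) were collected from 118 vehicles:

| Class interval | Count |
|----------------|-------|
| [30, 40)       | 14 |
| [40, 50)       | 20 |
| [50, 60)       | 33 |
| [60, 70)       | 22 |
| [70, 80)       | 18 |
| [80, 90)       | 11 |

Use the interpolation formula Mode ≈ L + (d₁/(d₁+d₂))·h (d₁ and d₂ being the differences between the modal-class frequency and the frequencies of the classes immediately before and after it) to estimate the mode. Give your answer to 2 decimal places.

55.42

Modal class: [50, 60) (highest frequency 33).
d₁ = 33 − 20 = 13, d₂ = 33 − 22 = 11
Mode ≈ 50 + (13/(13+11)) × 10 = 50 + 5.4167 = 55.4167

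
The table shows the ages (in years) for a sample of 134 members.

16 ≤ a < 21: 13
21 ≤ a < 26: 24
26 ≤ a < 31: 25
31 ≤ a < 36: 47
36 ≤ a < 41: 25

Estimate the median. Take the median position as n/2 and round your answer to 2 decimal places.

Cumulative frequencies: 13, 37, 62, 109, 134
n = 134; position = n/2 = 67.
This falls in the class 31 ≤ a < 36: L = 31, F = 62, f = 47, h = 5.
Median ≈ 31 + ((67 − 62) / 47) × 5 = 31.5319

31.53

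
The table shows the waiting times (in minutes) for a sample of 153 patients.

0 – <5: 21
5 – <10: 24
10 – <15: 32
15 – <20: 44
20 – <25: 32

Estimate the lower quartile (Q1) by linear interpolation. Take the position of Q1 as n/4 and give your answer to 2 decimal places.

8.59

Cumulative frequencies: 21, 45, 77, 121, 153
n = 153; position = n/4 = 38.25.
This falls in the class 5 – <10: L = 5, F = 21, f = 24, h = 5.
Lower quartile ≈ 5 + ((38.25 − 21) / 24) × 5 = 8.5938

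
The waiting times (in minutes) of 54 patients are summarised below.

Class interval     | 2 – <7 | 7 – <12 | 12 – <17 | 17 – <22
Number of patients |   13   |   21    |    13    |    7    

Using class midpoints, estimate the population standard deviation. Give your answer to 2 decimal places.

Midpoints: 4.5, 9.5, 14.5, 19.5
n = 54, Σfm = 583, mean = 10.7963
Σfm² = 7553.5
Σf(m − x̄)² = Σfm² − (Σfm)²/n = 7553.5 − 583²/54 = 1259.2593
Population variance = 1259.2593 / 54 = 23.3196
Standard deviation = √23.3196 = 4.8290

4.83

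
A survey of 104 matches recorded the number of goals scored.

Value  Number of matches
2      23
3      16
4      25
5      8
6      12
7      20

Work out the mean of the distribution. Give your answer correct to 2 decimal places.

Values: 2, 3, 4, 5, 6, 7
Σfx = 23×2 + 16×3 + 25×4 + 8×5 + 12×6 + 20×7 = 446
n = Σf = 104
Mean = 446 / 104 = 4.2885

4.29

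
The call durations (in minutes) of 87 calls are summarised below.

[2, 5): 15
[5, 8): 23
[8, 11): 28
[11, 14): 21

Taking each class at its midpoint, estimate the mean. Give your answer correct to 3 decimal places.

8.397

Midpoints: 3.5, 6.5, 9.5, 12.5
Σfm = 15×3.5 + 23×6.5 + 28×9.5 + 21×12.5 = 730.5
n = Σf = 87
Mean = 730.5 / 87 = 8.3966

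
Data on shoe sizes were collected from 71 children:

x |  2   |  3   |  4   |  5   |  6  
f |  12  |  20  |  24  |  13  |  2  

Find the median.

4

Cumulative frequencies: 12, 32, 56, 69, 71
n = 71, so the median is the value in position (n+1)/2 = 36.
Position 36 falls at value 4.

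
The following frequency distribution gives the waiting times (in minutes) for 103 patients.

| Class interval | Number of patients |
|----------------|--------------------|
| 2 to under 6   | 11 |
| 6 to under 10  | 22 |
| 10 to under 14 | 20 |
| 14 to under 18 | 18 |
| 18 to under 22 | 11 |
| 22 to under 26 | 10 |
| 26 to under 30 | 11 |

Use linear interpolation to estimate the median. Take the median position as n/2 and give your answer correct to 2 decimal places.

13.70

Cumulative frequencies: 11, 33, 53, 71, 82, 92, 103
n = 103; position = n/2 = 51.5.
This falls in the class 10 to under 14: L = 10, F = 33, f = 20, h = 4.
Median ≈ 10 + ((51.5 − 33) / 20) × 4 = 13.7000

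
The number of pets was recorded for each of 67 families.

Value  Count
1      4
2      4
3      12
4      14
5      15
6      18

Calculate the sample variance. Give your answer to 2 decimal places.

Values: 1, 2, 3, 4, 5, 6
n = 67, Σfx = 287, mean = 4.2836
Σfx² = 1375
Σf(x − x̄)² = Σfx² − (Σfx)²/n = 1375 − 287²/67 = 145.6119
Sample variance = 145.6119 / 66 = 2.2062

2.21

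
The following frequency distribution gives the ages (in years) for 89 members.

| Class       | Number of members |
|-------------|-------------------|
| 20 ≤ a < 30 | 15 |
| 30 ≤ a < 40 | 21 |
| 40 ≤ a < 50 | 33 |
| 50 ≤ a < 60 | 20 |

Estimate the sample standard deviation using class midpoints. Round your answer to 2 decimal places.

Midpoints: 25, 35, 45, 55
n = 89, Σfm = 3695, mean = 41.5169
Σfm² = 162425
Σf(m − x̄)² = Σfm² − (Σfm)²/n = 162425 − 3695²/89 = 9020.2247
Sample variance = 9020.2247 / 88 = 102.5026
Standard deviation = √102.5026 = 10.1244

10.12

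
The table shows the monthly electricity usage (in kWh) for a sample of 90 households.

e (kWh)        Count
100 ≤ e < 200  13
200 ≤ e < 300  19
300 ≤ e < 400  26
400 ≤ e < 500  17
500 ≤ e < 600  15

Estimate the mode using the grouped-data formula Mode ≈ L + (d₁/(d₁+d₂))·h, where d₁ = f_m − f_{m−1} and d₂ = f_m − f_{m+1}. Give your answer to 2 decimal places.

Modal class: 300 ≤ e < 400 (highest frequency 26).
d₁ = 26 − 19 = 7, d₂ = 26 − 17 = 9
Mode ≈ 300 + (7/(7+9)) × 100 = 300 + 43.7500 = 343.7500

343.75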